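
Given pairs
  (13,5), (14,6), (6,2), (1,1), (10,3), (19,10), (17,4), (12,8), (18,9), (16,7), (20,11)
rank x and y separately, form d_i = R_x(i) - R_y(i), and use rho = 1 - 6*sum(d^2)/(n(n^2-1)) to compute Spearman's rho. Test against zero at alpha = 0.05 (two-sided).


Step 1: Rank x and y separately (midranks; no ties here).
rank(x): 13->5, 14->6, 6->2, 1->1, 10->3, 19->10, 17->8, 12->4, 18->9, 16->7, 20->11
rank(y): 5->5, 6->6, 2->2, 1->1, 3->3, 10->10, 4->4, 8->8, 9->9, 7->7, 11->11
Step 2: d_i = R_x(i) - R_y(i); compute d_i^2.
  (5-5)^2=0, (6-6)^2=0, (2-2)^2=0, (1-1)^2=0, (3-3)^2=0, (10-10)^2=0, (8-4)^2=16, (4-8)^2=16, (9-9)^2=0, (7-7)^2=0, (11-11)^2=0
sum(d^2) = 32.
Step 3: rho = 1 - 6*32 / (11*(11^2 - 1)) = 1 - 192/1320 = 0.854545.
Step 4: Under H0, t = rho * sqrt((n-2)/(1-rho^2)) = 4.9360 ~ t(9).
Step 5: Two-sided p-value from the t-distribution with 9 df = 0.000807.
Step 6: alpha = 0.05. reject H0.

rho = 0.8545, p = 0.000807, reject H0 at alpha = 0.05.


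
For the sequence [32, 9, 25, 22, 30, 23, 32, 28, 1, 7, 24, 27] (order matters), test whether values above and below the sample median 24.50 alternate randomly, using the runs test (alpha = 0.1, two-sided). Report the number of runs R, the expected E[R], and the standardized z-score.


Step 1: Compute median = 24.50; label A = above, B = below.
Labels in order: ABABABAABBBA  (n_A = 6, n_B = 6)
Step 2: Count runs R = 9.
Step 3: Under H0 (random ordering), E[R] = 2*n_A*n_B/(n_A+n_B) + 1 = 2*6*6/12 + 1 = 7.0000.
        Var[R] = 2*n_A*n_B*(2*n_A*n_B - n_A - n_B) / ((n_A+n_B)^2 * (n_A+n_B-1)) = 4320/1584 = 2.7273.
        SD[R] = 1.6514.
Step 4: Continuity-corrected z = (R - 0.5 - E[R]) / SD[R] = (9 - 0.5 - 7.0000) / 1.6514 = 0.9083.
Step 5: Two-sided p-value via normal approximation = 2*(1 - Phi(|z|)) = 0.363722.
Step 6: alpha = 0.1. fail to reject H0.

R = 9, z = 0.9083, p = 0.363722, fail to reject H0.


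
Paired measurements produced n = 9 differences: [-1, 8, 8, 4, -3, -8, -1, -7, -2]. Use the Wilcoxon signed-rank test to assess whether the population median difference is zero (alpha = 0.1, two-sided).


Step 1: Drop any zero differences (none here) and take |d_i|.
|d| = [1, 8, 8, 4, 3, 8, 1, 7, 2]
Step 2: Midrank |d_i| (ties get averaged ranks).
ranks: |1|->1.5, |8|->8, |8|->8, |4|->5, |3|->4, |8|->8, |1|->1.5, |7|->6, |2|->3
Step 3: Attach original signs; sum ranks with positive sign and with negative sign.
W+ = 8 + 8 + 5 = 21
W- = 1.5 + 4 + 8 + 1.5 + 6 + 3 = 24
(Check: W+ + W- = 45 should equal n(n+1)/2 = 45.)
Step 4: Test statistic W = min(W+, W-) = 21.
Step 5: Ties in |d|, so use the tie-corrected normal approximation.
        E[W] = n(n+1)/4 = 9*10/4 = 22.5.
        Tie groups: |d|=1 (t=2), |d|=8 (t=3); sum(t^3 - t) = 30.
        Var[W] = n(n+1)(2n+1)/24 - sum(t^3-t)/48 = 1710/24 - 30/48 = 70.625.
        z = (W - E[W]) / sqrt(Var[W]) = (21 - 22.5) / 8.4039 = -0.1785.
        Two-sided p = 2*Phi(z) = 0.858339.
Step 6: alpha = 0.1. fail to reject H0.

W+ = 21, W- = 24, W = min = 21, p = 0.858339, fail to reject H0.


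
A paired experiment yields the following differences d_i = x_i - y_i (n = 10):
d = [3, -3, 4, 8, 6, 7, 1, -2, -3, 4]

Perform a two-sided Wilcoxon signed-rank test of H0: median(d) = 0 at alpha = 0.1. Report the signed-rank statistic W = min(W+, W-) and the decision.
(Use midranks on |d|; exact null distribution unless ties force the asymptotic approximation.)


Step 1: Drop any zero differences (none here) and take |d_i|.
|d| = [3, 3, 4, 8, 6, 7, 1, 2, 3, 4]
Step 2: Midrank |d_i| (ties get averaged ranks).
ranks: |3|->4, |3|->4, |4|->6.5, |8|->10, |6|->8, |7|->9, |1|->1, |2|->2, |3|->4, |4|->6.5
Step 3: Attach original signs; sum ranks with positive sign and with negative sign.
W+ = 4 + 6.5 + 10 + 8 + 9 + 1 + 6.5 = 45
W- = 4 + 2 + 4 = 10
(Check: W+ + W- = 55 should equal n(n+1)/2 = 55.)
Step 4: Test statistic W = min(W+, W-) = 10.
Step 5: Ties in |d|, so use the tie-corrected normal approximation.
        E[W] = n(n+1)/4 = 10*11/4 = 27.5.
        Tie groups: |d|=3 (t=3), |d|=4 (t=2); sum(t^3 - t) = 30.
        Var[W] = n(n+1)(2n+1)/24 - sum(t^3-t)/48 = 2310/24 - 30/48 = 95.625.
        z = (W - E[W]) / sqrt(Var[W]) = (10 - 27.5) / 9.7788 = -1.7896.
        Two-sided p = 2*Phi(z) = 0.073521.
Step 6: alpha = 0.1. reject H0.

W+ = 45, W- = 10, W = min = 10, p = 0.073521, reject H0.


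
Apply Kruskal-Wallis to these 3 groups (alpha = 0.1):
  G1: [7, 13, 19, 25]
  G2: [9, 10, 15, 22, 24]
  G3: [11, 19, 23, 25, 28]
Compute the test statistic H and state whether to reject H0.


Step 1: Combine all N = 14 observations and assign midranks.
sorted (value, group, rank): (7,G1,1), (9,G2,2), (10,G2,3), (11,G3,4), (13,G1,5), (15,G2,6), (19,G1,7.5), (19,G3,7.5), (22,G2,9), (23,G3,10), (24,G2,11), (25,G1,12.5), (25,G3,12.5), (28,G3,14)
Step 2: Sum ranks within each group.
R_1 = 26 (n_1 = 4)
R_2 = 31 (n_2 = 5)
R_3 = 48 (n_3 = 5)
Step 3: H = 12/(N(N+1)) * sum(R_i^2/n_i) - 3(N+1)
     = 12/(14*15) * (26^2/4 + 31^2/5 + 48^2/5) - 3*15
     = 0.057143 * 822 - 45
     = 1.971429.
Step 4: Ties present; correction factor C = 1 - 12/(14^3 - 14) = 0.995604. Corrected H = 1.971429 / 0.995604 = 1.980132.
Step 5: Under H0, H ~ chi^2(2); p-value = 0.371552.
Step 6: alpha = 0.1. fail to reject H0.

H = 1.9801, df = 2, p = 0.371552, fail to reject H0.


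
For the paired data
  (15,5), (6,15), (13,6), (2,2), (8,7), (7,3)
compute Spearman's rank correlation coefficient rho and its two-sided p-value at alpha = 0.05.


Step 1: Rank x and y separately (midranks; no ties here).
rank(x): 15->6, 6->2, 13->5, 2->1, 8->4, 7->3
rank(y): 5->3, 15->6, 6->4, 2->1, 7->5, 3->2
Step 2: d_i = R_x(i) - R_y(i); compute d_i^2.
  (6-3)^2=9, (2-6)^2=16, (5-4)^2=1, (1-1)^2=0, (4-5)^2=1, (3-2)^2=1
sum(d^2) = 28.
Step 3: rho = 1 - 6*28 / (6*(6^2 - 1)) = 1 - 168/210 = 0.200000.
Step 4: Under H0, t = rho * sqrt((n-2)/(1-rho^2)) = 0.4082 ~ t(4).
Step 5: Two-sided p-value from the t-distribution with 4 df = 0.704000.
Step 6: alpha = 0.05. fail to reject H0.

rho = 0.2000, p = 0.704000, fail to reject H0 at alpha = 0.05.


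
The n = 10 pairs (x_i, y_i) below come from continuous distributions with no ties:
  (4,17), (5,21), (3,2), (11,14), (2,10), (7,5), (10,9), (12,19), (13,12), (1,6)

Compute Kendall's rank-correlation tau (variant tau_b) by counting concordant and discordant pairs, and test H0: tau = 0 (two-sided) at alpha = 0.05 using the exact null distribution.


Step 1: Enumerate the 45 unordered pairs (i,j) with i<j and classify each by sign(x_j-x_i) * sign(y_j-y_i).
  (1,2):dx=+1,dy=+4->C; (1,3):dx=-1,dy=-15->C; (1,4):dx=+7,dy=-3->D; (1,5):dx=-2,dy=-7->C
  (1,6):dx=+3,dy=-12->D; (1,7):dx=+6,dy=-8->D; (1,8):dx=+8,dy=+2->C; (1,9):dx=+9,dy=-5->D
  (1,10):dx=-3,dy=-11->C; (2,3):dx=-2,dy=-19->C; (2,4):dx=+6,dy=-7->D; (2,5):dx=-3,dy=-11->C
  (2,6):dx=+2,dy=-16->D; (2,7):dx=+5,dy=-12->D; (2,8):dx=+7,dy=-2->D; (2,9):dx=+8,dy=-9->D
  (2,10):dx=-4,dy=-15->C; (3,4):dx=+8,dy=+12->C; (3,5):dx=-1,dy=+8->D; (3,6):dx=+4,dy=+3->C
  (3,7):dx=+7,dy=+7->C; (3,8):dx=+9,dy=+17->C; (3,9):dx=+10,dy=+10->C; (3,10):dx=-2,dy=+4->D
  (4,5):dx=-9,dy=-4->C; (4,6):dx=-4,dy=-9->C; (4,7):dx=-1,dy=-5->C; (4,8):dx=+1,dy=+5->C
  (4,9):dx=+2,dy=-2->D; (4,10):dx=-10,dy=-8->C; (5,6):dx=+5,dy=-5->D; (5,7):dx=+8,dy=-1->D
  (5,8):dx=+10,dy=+9->C; (5,9):dx=+11,dy=+2->C; (5,10):dx=-1,dy=-4->C; (6,7):dx=+3,dy=+4->C
  (6,8):dx=+5,dy=+14->C; (6,9):dx=+6,dy=+7->C; (6,10):dx=-6,dy=+1->D; (7,8):dx=+2,dy=+10->C
  (7,9):dx=+3,dy=+3->C; (7,10):dx=-9,dy=-3->C; (8,9):dx=+1,dy=-7->D; (8,10):dx=-11,dy=-13->C
  (9,10):dx=-12,dy=-6->C
Step 2: C = 29, D = 16, total pairs = 45.
Step 3: tau = (C - D)/(n(n-1)/2) = (29 - 16)/45 = 0.288889.
Step 4: Exact two-sided p-value (enumerate n! = 3628800 permutations of y under H0): p = 0.291248.
Step 5: alpha = 0.05. fail to reject H0.

tau_b = 0.2889 (C=29, D=16), p = 0.291248, fail to reject H0.


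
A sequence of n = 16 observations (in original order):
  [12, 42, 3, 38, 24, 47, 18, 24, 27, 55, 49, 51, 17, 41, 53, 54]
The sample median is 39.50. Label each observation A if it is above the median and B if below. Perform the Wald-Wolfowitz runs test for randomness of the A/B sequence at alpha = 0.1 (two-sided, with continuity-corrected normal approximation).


Step 1: Compute median = 39.50; label A = above, B = below.
Labels in order: BABBBABBBAAABAAA  (n_A = 8, n_B = 8)
Step 2: Count runs R = 8.
Step 3: Under H0 (random ordering), E[R] = 2*n_A*n_B/(n_A+n_B) + 1 = 2*8*8/16 + 1 = 9.0000.
        Var[R] = 2*n_A*n_B*(2*n_A*n_B - n_A - n_B) / ((n_A+n_B)^2 * (n_A+n_B-1)) = 14336/3840 = 3.7333.
        SD[R] = 1.9322.
Step 4: Continuity-corrected z = (R + 0.5 - E[R]) / SD[R] = (8 + 0.5 - 9.0000) / 1.9322 = -0.2588.
Step 5: Two-sided p-value via normal approximation = 2*(1 - Phi(|z|)) = 0.795809.
Step 6: alpha = 0.1. fail to reject H0.

R = 8, z = -0.2588, p = 0.795809, fail to reject H0.


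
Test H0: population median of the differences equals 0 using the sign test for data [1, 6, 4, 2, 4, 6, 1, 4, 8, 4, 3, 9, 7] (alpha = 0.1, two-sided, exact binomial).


Step 1: Discard zero differences. Original n = 13; n_eff = number of nonzero differences = 13.
Nonzero differences (with sign): +1, +6, +4, +2, +4, +6, +1, +4, +8, +4, +3, +9, +7
Step 2: Count signs: positive = 13, negative = 0.
Step 3: Under H0: P(positive) = 0.5, so the number of positives S ~ Bin(13, 0.5).
Step 4: Two-sided exact p-value = sum of Bin(13,0.5) probabilities at or below the observed probability = 0.000244.
Step 5: alpha = 0.1. reject H0.

n_eff = 13, pos = 13, neg = 0, p = 0.000244, reject H0.


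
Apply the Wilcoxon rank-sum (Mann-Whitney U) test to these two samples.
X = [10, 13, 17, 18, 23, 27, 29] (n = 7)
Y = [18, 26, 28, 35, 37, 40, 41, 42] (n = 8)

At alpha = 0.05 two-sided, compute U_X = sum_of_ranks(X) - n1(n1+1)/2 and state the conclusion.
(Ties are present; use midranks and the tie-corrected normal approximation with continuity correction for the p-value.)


Step 1: Combine and sort all 15 observations; assign midranks.
sorted (value, group): (10,X), (13,X), (17,X), (18,X), (18,Y), (23,X), (26,Y), (27,X), (28,Y), (29,X), (35,Y), (37,Y), (40,Y), (41,Y), (42,Y)
ranks: 10->1, 13->2, 17->3, 18->4.5, 18->4.5, 23->6, 26->7, 27->8, 28->9, 29->10, 35->11, 37->12, 40->13, 41->14, 42->15
Step 2: Rank sum for X: R1 = 1 + 2 + 3 + 4.5 + 6 + 8 + 10 = 34.5.
Step 3: U_X = R1 - n1(n1+1)/2 = 34.5 - 7*8/2 = 34.5 - 28 = 6.5.
       U_Y = n1*n2 - U_X = 56 - 6.5 = 49.5.
Step 4: Ties are present, so use the tie-corrected normal approximation (with continuity correction) for the p-value.
Step 5: p-value = 0.014997; compare to alpha = 0.05. reject H0.

U_X = 6.5, p = 0.014997, reject H0 at alpha = 0.05.


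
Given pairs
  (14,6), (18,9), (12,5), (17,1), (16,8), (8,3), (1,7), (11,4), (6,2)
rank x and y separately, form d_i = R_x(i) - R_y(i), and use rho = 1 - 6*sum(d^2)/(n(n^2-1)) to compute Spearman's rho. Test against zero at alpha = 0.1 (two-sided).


Step 1: Rank x and y separately (midranks; no ties here).
rank(x): 14->6, 18->9, 12->5, 17->8, 16->7, 8->3, 1->1, 11->4, 6->2
rank(y): 6->6, 9->9, 5->5, 1->1, 8->8, 3->3, 7->7, 4->4, 2->2
Step 2: d_i = R_x(i) - R_y(i); compute d_i^2.
  (6-6)^2=0, (9-9)^2=0, (5-5)^2=0, (8-1)^2=49, (7-8)^2=1, (3-3)^2=0, (1-7)^2=36, (4-4)^2=0, (2-2)^2=0
sum(d^2) = 86.
Step 3: rho = 1 - 6*86 / (9*(9^2 - 1)) = 1 - 516/720 = 0.283333.
Step 4: Under H0, t = rho * sqrt((n-2)/(1-rho^2)) = 0.7817 ~ t(7).
Step 5: Two-sided p-value from the t-distribution with 7 df = 0.460030.
Step 6: alpha = 0.1. fail to reject H0.

rho = 0.2833, p = 0.460030, fail to reject H0 at alpha = 0.1.


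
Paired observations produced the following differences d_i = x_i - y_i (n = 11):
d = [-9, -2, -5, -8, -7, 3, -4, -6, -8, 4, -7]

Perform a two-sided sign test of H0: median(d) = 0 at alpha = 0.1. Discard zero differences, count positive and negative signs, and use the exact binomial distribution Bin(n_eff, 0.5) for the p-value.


Step 1: Discard zero differences. Original n = 11; n_eff = number of nonzero differences = 11.
Nonzero differences (with sign): -9, -2, -5, -8, -7, +3, -4, -6, -8, +4, -7
Step 2: Count signs: positive = 2, negative = 9.
Step 3: Under H0: P(positive) = 0.5, so the number of positives S ~ Bin(11, 0.5).
Step 4: Two-sided exact p-value = sum of Bin(11,0.5) probabilities at or below the observed probability = 0.065430.
Step 5: alpha = 0.1. reject H0.

n_eff = 11, pos = 2, neg = 9, p = 0.065430, reject H0.


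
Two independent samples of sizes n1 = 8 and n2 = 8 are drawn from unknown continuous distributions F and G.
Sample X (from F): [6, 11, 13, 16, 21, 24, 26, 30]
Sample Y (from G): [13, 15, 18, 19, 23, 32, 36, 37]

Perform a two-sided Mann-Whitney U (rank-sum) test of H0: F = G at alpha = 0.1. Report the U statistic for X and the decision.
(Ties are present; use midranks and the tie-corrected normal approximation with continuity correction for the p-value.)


Step 1: Combine and sort all 16 observations; assign midranks.
sorted (value, group): (6,X), (11,X), (13,X), (13,Y), (15,Y), (16,X), (18,Y), (19,Y), (21,X), (23,Y), (24,X), (26,X), (30,X), (32,Y), (36,Y), (37,Y)
ranks: 6->1, 11->2, 13->3.5, 13->3.5, 15->5, 16->6, 18->7, 19->8, 21->9, 23->10, 24->11, 26->12, 30->13, 32->14, 36->15, 37->16
Step 2: Rank sum for X: R1 = 1 + 2 + 3.5 + 6 + 9 + 11 + 12 + 13 = 57.5.
Step 3: U_X = R1 - n1(n1+1)/2 = 57.5 - 8*9/2 = 57.5 - 36 = 21.5.
       U_Y = n1*n2 - U_X = 64 - 21.5 = 42.5.
Step 4: Ties are present, so use the tie-corrected normal approximation (with continuity correction) for the p-value.
Step 5: p-value = 0.293266; compare to alpha = 0.1. fail to reject H0.

U_X = 21.5, p = 0.293266, fail to reject H0 at alpha = 0.1.


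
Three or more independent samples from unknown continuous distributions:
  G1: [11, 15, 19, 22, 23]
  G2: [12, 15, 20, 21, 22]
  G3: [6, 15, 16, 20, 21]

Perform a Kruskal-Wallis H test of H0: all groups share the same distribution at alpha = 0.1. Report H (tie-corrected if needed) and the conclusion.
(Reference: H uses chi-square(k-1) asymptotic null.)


Step 1: Combine all N = 15 observations and assign midranks.
sorted (value, group, rank): (6,G3,1), (11,G1,2), (12,G2,3), (15,G1,5), (15,G2,5), (15,G3,5), (16,G3,7), (19,G1,8), (20,G2,9.5), (20,G3,9.5), (21,G2,11.5), (21,G3,11.5), (22,G1,13.5), (22,G2,13.5), (23,G1,15)
Step 2: Sum ranks within each group.
R_1 = 43.5 (n_1 = 5)
R_2 = 42.5 (n_2 = 5)
R_3 = 34 (n_3 = 5)
Step 3: H = 12/(N(N+1)) * sum(R_i^2/n_i) - 3(N+1)
     = 12/(15*16) * (43.5^2/5 + 42.5^2/5 + 34^2/5) - 3*16
     = 0.050000 * 970.9 - 48
     = 0.545000.
Step 4: Ties present; correction factor C = 1 - 42/(15^3 - 15) = 0.987500. Corrected H = 0.545000 / 0.987500 = 0.551899.
Step 5: Under H0, H ~ chi^2(2); p-value = 0.758851.
Step 6: alpha = 0.1. fail to reject H0.

H = 0.5519, df = 2, p = 0.758851, fail to reject H0.


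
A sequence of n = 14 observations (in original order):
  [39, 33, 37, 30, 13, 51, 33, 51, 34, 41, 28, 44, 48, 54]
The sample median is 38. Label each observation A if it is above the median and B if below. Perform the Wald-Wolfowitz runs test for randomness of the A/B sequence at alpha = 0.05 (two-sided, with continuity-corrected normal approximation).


Step 1: Compute median = 38; label A = above, B = below.
Labels in order: ABBBBABABABAAA  (n_A = 7, n_B = 7)
Step 2: Count runs R = 9.
Step 3: Under H0 (random ordering), E[R] = 2*n_A*n_B/(n_A+n_B) + 1 = 2*7*7/14 + 1 = 8.0000.
        Var[R] = 2*n_A*n_B*(2*n_A*n_B - n_A - n_B) / ((n_A+n_B)^2 * (n_A+n_B-1)) = 8232/2548 = 3.2308.
        SD[R] = 1.7974.
Step 4: Continuity-corrected z = (R - 0.5 - E[R]) / SD[R] = (9 - 0.5 - 8.0000) / 1.7974 = 0.2782.
Step 5: Two-sided p-value via normal approximation = 2*(1 - Phi(|z|)) = 0.780879.
Step 6: alpha = 0.05. fail to reject H0.

R = 9, z = 0.2782, p = 0.780879, fail to reject H0.


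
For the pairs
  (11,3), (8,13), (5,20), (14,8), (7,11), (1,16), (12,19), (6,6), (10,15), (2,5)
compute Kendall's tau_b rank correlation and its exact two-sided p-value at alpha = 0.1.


Step 1: Enumerate the 45 unordered pairs (i,j) with i<j and classify each by sign(x_j-x_i) * sign(y_j-y_i).
  (1,2):dx=-3,dy=+10->D; (1,3):dx=-6,dy=+17->D; (1,4):dx=+3,dy=+5->C; (1,5):dx=-4,dy=+8->D
  (1,6):dx=-10,dy=+13->D; (1,7):dx=+1,dy=+16->C; (1,8):dx=-5,dy=+3->D; (1,9):dx=-1,dy=+12->D
  (1,10):dx=-9,dy=+2->D; (2,3):dx=-3,dy=+7->D; (2,4):dx=+6,dy=-5->D; (2,5):dx=-1,dy=-2->C
  (2,6):dx=-7,dy=+3->D; (2,7):dx=+4,dy=+6->C; (2,8):dx=-2,dy=-7->C; (2,9):dx=+2,dy=+2->C
  (2,10):dx=-6,dy=-8->C; (3,4):dx=+9,dy=-12->D; (3,5):dx=+2,dy=-9->D; (3,6):dx=-4,dy=-4->C
  (3,7):dx=+7,dy=-1->D; (3,8):dx=+1,dy=-14->D; (3,9):dx=+5,dy=-5->D; (3,10):dx=-3,dy=-15->C
  (4,5):dx=-7,dy=+3->D; (4,6):dx=-13,dy=+8->D; (4,7):dx=-2,dy=+11->D; (4,8):dx=-8,dy=-2->C
  (4,9):dx=-4,dy=+7->D; (4,10):dx=-12,dy=-3->C; (5,6):dx=-6,dy=+5->D; (5,7):dx=+5,dy=+8->C
  (5,8):dx=-1,dy=-5->C; (5,9):dx=+3,dy=+4->C; (5,10):dx=-5,dy=-6->C; (6,7):dx=+11,dy=+3->C
  (6,8):dx=+5,dy=-10->D; (6,9):dx=+9,dy=-1->D; (6,10):dx=+1,dy=-11->D; (7,8):dx=-6,dy=-13->C
  (7,9):dx=-2,dy=-4->C; (7,10):dx=-10,dy=-14->C; (8,9):dx=+4,dy=+9->C; (8,10):dx=-4,dy=-1->C
  (9,10):dx=-8,dy=-10->C
Step 2: C = 22, D = 23, total pairs = 45.
Step 3: tau = (C - D)/(n(n-1)/2) = (22 - 23)/45 = -0.022222.
Step 4: Exact two-sided p-value (enumerate n! = 3628800 permutations of y under H0): p = 1.000000.
Step 5: alpha = 0.1. fail to reject H0.

tau_b = -0.0222 (C=22, D=23), p = 1.000000, fail to reject H0.


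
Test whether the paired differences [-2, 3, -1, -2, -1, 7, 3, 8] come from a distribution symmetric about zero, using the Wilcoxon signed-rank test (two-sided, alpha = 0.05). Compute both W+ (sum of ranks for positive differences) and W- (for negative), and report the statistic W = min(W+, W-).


Step 1: Drop any zero differences (none here) and take |d_i|.
|d| = [2, 3, 1, 2, 1, 7, 3, 8]
Step 2: Midrank |d_i| (ties get averaged ranks).
ranks: |2|->3.5, |3|->5.5, |1|->1.5, |2|->3.5, |1|->1.5, |7|->7, |3|->5.5, |8|->8
Step 3: Attach original signs; sum ranks with positive sign and with negative sign.
W+ = 5.5 + 7 + 5.5 + 8 = 26
W- = 3.5 + 1.5 + 3.5 + 1.5 = 10
(Check: W+ + W- = 36 should equal n(n+1)/2 = 36.)
Step 4: Test statistic W = min(W+, W-) = 10.
Step 5: Ties in |d|, so use the tie-corrected normal approximation.
        E[W] = n(n+1)/4 = 8*9/4 = 18.
        Tie groups: |d|=1 (t=2), |d|=2 (t=2), |d|=3 (t=2); sum(t^3 - t) = 18.
        Var[W] = n(n+1)(2n+1)/24 - sum(t^3-t)/48 = 1224/24 - 18/48 = 50.625.
        z = (W - E[W]) / sqrt(Var[W]) = (10 - 18) / 7.1151 = -1.1244.
        Two-sided p = 2*Phi(z) = 0.260858.
Step 6: alpha = 0.05. fail to reject H0.

W+ = 26, W- = 10, W = min = 10, p = 0.260858, fail to reject H0.


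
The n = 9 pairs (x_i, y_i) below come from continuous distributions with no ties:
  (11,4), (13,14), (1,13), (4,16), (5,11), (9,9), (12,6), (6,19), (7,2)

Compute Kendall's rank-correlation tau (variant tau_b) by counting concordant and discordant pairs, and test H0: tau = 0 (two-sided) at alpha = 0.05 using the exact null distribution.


Step 1: Enumerate the 36 unordered pairs (i,j) with i<j and classify each by sign(x_j-x_i) * sign(y_j-y_i).
  (1,2):dx=+2,dy=+10->C; (1,3):dx=-10,dy=+9->D; (1,4):dx=-7,dy=+12->D; (1,5):dx=-6,dy=+7->D
  (1,6):dx=-2,dy=+5->D; (1,7):dx=+1,dy=+2->C; (1,8):dx=-5,dy=+15->D; (1,9):dx=-4,dy=-2->C
  (2,3):dx=-12,dy=-1->C; (2,4):dx=-9,dy=+2->D; (2,5):dx=-8,dy=-3->C; (2,6):dx=-4,dy=-5->C
  (2,7):dx=-1,dy=-8->C; (2,8):dx=-7,dy=+5->D; (2,9):dx=-6,dy=-12->C; (3,4):dx=+3,dy=+3->C
  (3,5):dx=+4,dy=-2->D; (3,6):dx=+8,dy=-4->D; (3,7):dx=+11,dy=-7->D; (3,8):dx=+5,dy=+6->C
  (3,9):dx=+6,dy=-11->D; (4,5):dx=+1,dy=-5->D; (4,6):dx=+5,dy=-7->D; (4,7):dx=+8,dy=-10->D
  (4,8):dx=+2,dy=+3->C; (4,9):dx=+3,dy=-14->D; (5,6):dx=+4,dy=-2->D; (5,7):dx=+7,dy=-5->D
  (5,8):dx=+1,dy=+8->C; (5,9):dx=+2,dy=-9->D; (6,7):dx=+3,dy=-3->D; (6,8):dx=-3,dy=+10->D
  (6,9):dx=-2,dy=-7->C; (7,8):dx=-6,dy=+13->D; (7,9):dx=-5,dy=-4->C; (8,9):dx=+1,dy=-17->D
Step 2: C = 14, D = 22, total pairs = 36.
Step 3: tau = (C - D)/(n(n-1)/2) = (14 - 22)/36 = -0.222222.
Step 4: Exact two-sided p-value (enumerate n! = 362880 permutations of y under H0): p = 0.476709.
Step 5: alpha = 0.05. fail to reject H0.

tau_b = -0.2222 (C=14, D=22), p = 0.476709, fail to reject H0.


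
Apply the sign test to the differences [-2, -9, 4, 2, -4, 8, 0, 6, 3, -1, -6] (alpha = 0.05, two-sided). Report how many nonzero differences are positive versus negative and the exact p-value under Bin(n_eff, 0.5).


Step 1: Discard zero differences. Original n = 11; n_eff = number of nonzero differences = 10.
Nonzero differences (with sign): -2, -9, +4, +2, -4, +8, +6, +3, -1, -6
Step 2: Count signs: positive = 5, negative = 5.
Step 3: Under H0: P(positive) = 0.5, so the number of positives S ~ Bin(10, 0.5).
Step 4: Two-sided exact p-value = sum of Bin(10,0.5) probabilities at or below the observed probability = 1.000000.
Step 5: alpha = 0.05. fail to reject H0.

n_eff = 10, pos = 5, neg = 5, p = 1.000000, fail to reject H0.


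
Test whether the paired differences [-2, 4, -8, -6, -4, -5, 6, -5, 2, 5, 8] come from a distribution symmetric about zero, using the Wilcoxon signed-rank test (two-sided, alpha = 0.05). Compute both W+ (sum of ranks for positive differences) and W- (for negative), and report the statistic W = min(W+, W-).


Step 1: Drop any zero differences (none here) and take |d_i|.
|d| = [2, 4, 8, 6, 4, 5, 6, 5, 2, 5, 8]
Step 2: Midrank |d_i| (ties get averaged ranks).
ranks: |2|->1.5, |4|->3.5, |8|->10.5, |6|->8.5, |4|->3.5, |5|->6, |6|->8.5, |5|->6, |2|->1.5, |5|->6, |8|->10.5
Step 3: Attach original signs; sum ranks with positive sign and with negative sign.
W+ = 3.5 + 8.5 + 1.5 + 6 + 10.5 = 30
W- = 1.5 + 10.5 + 8.5 + 3.5 + 6 + 6 = 36
(Check: W+ + W- = 66 should equal n(n+1)/2 = 66.)
Step 4: Test statistic W = min(W+, W-) = 30.
Step 5: Ties in |d|, so use the tie-corrected normal approximation.
        E[W] = n(n+1)/4 = 11*12/4 = 33.
        Tie groups: |d|=2 (t=2), |d|=4 (t=2), |d|=5 (t=3), |d|=6 (t=2), |d|=8 (t=2); sum(t^3 - t) = 48.
        Var[W] = n(n+1)(2n+1)/24 - sum(t^3-t)/48 = 3036/24 - 48/48 = 125.5.
        z = (W - E[W]) / sqrt(Var[W]) = (30 - 33) / 11.2027 = -0.2678.
        Two-sided p = 2*Phi(z) = 0.788859.
Step 6: alpha = 0.05. fail to reject H0.

W+ = 30, W- = 36, W = min = 30, p = 0.788859, fail to reject H0.


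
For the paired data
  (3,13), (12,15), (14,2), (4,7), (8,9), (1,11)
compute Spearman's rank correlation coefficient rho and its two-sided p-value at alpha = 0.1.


Step 1: Rank x and y separately (midranks; no ties here).
rank(x): 3->2, 12->5, 14->6, 4->3, 8->4, 1->1
rank(y): 13->5, 15->6, 2->1, 7->2, 9->3, 11->4
Step 2: d_i = R_x(i) - R_y(i); compute d_i^2.
  (2-5)^2=9, (5-6)^2=1, (6-1)^2=25, (3-2)^2=1, (4-3)^2=1, (1-4)^2=9
sum(d^2) = 46.
Step 3: rho = 1 - 6*46 / (6*(6^2 - 1)) = 1 - 276/210 = -0.314286.
Step 4: Under H0, t = rho * sqrt((n-2)/(1-rho^2)) = -0.6621 ~ t(4).
Step 5: Two-sided p-value from the t-distribution with 4 df = 0.544093.
Step 6: alpha = 0.1. fail to reject H0.

rho = -0.3143, p = 0.544093, fail to reject H0 at alpha = 0.1.


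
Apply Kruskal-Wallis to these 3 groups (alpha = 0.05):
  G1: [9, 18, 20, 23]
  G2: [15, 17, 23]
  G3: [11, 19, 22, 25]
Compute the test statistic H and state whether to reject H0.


Step 1: Combine all N = 11 observations and assign midranks.
sorted (value, group, rank): (9,G1,1), (11,G3,2), (15,G2,3), (17,G2,4), (18,G1,5), (19,G3,6), (20,G1,7), (22,G3,8), (23,G1,9.5), (23,G2,9.5), (25,G3,11)
Step 2: Sum ranks within each group.
R_1 = 22.5 (n_1 = 4)
R_2 = 16.5 (n_2 = 3)
R_3 = 27 (n_3 = 4)
Step 3: H = 12/(N(N+1)) * sum(R_i^2/n_i) - 3(N+1)
     = 12/(11*12) * (22.5^2/4 + 16.5^2/3 + 27^2/4) - 3*12
     = 0.090909 * 399.562 - 36
     = 0.323864.
Step 4: Ties present; correction factor C = 1 - 6/(11^3 - 11) = 0.995455. Corrected H = 0.323864 / 0.995455 = 0.325342.
Step 5: Under H0, H ~ chi^2(2); p-value = 0.849871.
Step 6: alpha = 0.05. fail to reject H0.

H = 0.3253, df = 2, p = 0.849871, fail to reject H0.


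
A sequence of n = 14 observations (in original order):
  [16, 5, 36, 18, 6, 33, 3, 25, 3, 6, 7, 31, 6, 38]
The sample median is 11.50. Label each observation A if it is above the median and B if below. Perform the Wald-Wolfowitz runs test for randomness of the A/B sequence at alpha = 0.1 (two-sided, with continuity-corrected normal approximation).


Step 1: Compute median = 11.50; label A = above, B = below.
Labels in order: ABAABABABBBABA  (n_A = 7, n_B = 7)
Step 2: Count runs R = 11.
Step 3: Under H0 (random ordering), E[R] = 2*n_A*n_B/(n_A+n_B) + 1 = 2*7*7/14 + 1 = 8.0000.
        Var[R] = 2*n_A*n_B*(2*n_A*n_B - n_A - n_B) / ((n_A+n_B)^2 * (n_A+n_B-1)) = 8232/2548 = 3.2308.
        SD[R] = 1.7974.
Step 4: Continuity-corrected z = (R - 0.5 - E[R]) / SD[R] = (11 - 0.5 - 8.0000) / 1.7974 = 1.3909.
Step 5: Two-sided p-value via normal approximation = 2*(1 - Phi(|z|)) = 0.164264.
Step 6: alpha = 0.1. fail to reject H0.

R = 11, z = 1.3909, p = 0.164264, fail to reject H0.


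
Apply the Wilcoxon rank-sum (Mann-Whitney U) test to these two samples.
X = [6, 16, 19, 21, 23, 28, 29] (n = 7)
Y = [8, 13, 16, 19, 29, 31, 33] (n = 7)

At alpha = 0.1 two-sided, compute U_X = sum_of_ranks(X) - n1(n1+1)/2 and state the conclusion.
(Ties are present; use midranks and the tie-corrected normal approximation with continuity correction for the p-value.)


Step 1: Combine and sort all 14 observations; assign midranks.
sorted (value, group): (6,X), (8,Y), (13,Y), (16,X), (16,Y), (19,X), (19,Y), (21,X), (23,X), (28,X), (29,X), (29,Y), (31,Y), (33,Y)
ranks: 6->1, 8->2, 13->3, 16->4.5, 16->4.5, 19->6.5, 19->6.5, 21->8, 23->9, 28->10, 29->11.5, 29->11.5, 31->13, 33->14
Step 2: Rank sum for X: R1 = 1 + 4.5 + 6.5 + 8 + 9 + 10 + 11.5 = 50.5.
Step 3: U_X = R1 - n1(n1+1)/2 = 50.5 - 7*8/2 = 50.5 - 28 = 22.5.
       U_Y = n1*n2 - U_X = 49 - 22.5 = 26.5.
Step 4: Ties are present, so use the tie-corrected normal approximation (with continuity correction) for the p-value.
Step 5: p-value = 0.847509; compare to alpha = 0.1. fail to reject H0.

U_X = 22.5, p = 0.847509, fail to reject H0 at alpha = 0.1.


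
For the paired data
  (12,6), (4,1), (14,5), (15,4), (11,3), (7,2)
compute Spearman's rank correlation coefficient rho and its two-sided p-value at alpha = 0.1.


Step 1: Rank x and y separately (midranks; no ties here).
rank(x): 12->4, 4->1, 14->5, 15->6, 11->3, 7->2
rank(y): 6->6, 1->1, 5->5, 4->4, 3->3, 2->2
Step 2: d_i = R_x(i) - R_y(i); compute d_i^2.
  (4-6)^2=4, (1-1)^2=0, (5-5)^2=0, (6-4)^2=4, (3-3)^2=0, (2-2)^2=0
sum(d^2) = 8.
Step 3: rho = 1 - 6*8 / (6*(6^2 - 1)) = 1 - 48/210 = 0.771429.
Step 4: Under H0, t = rho * sqrt((n-2)/(1-rho^2)) = 2.4247 ~ t(4).
Step 5: Two-sided p-value from the t-distribution with 4 df = 0.072397.
Step 6: alpha = 0.1. reject H0.

rho = 0.7714, p = 0.072397, reject H0 at alpha = 0.1.


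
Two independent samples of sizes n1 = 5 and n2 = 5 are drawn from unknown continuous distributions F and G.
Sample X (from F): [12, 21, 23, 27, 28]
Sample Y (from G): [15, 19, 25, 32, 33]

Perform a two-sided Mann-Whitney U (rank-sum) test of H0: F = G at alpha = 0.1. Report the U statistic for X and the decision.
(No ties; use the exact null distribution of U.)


Step 1: Combine and sort all 10 observations; assign midranks.
sorted (value, group): (12,X), (15,Y), (19,Y), (21,X), (23,X), (25,Y), (27,X), (28,X), (32,Y), (33,Y)
ranks: 12->1, 15->2, 19->3, 21->4, 23->5, 25->6, 27->7, 28->8, 32->9, 33->10
Step 2: Rank sum for X: R1 = 1 + 4 + 5 + 7 + 8 = 25.
Step 3: U_X = R1 - n1(n1+1)/2 = 25 - 5*6/2 = 25 - 15 = 10.
       U_Y = n1*n2 - U_X = 25 - 10 = 15.
Step 4: No ties, so the exact null distribution of U (based on enumerating the C(10,5) = 252 equally likely rank assignments) gives the two-sided p-value.
Step 5: p-value = 0.690476; compare to alpha = 0.1. fail to reject H0.

U_X = 10, p = 0.690476, fail to reject H0 at alpha = 0.1.


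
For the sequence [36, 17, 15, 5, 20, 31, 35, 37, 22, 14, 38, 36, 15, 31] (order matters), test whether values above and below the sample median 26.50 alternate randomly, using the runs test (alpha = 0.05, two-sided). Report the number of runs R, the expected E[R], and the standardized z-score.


Step 1: Compute median = 26.50; label A = above, B = below.
Labels in order: ABBBBAAABBAABA  (n_A = 7, n_B = 7)
Step 2: Count runs R = 7.
Step 3: Under H0 (random ordering), E[R] = 2*n_A*n_B/(n_A+n_B) + 1 = 2*7*7/14 + 1 = 8.0000.
        Var[R] = 2*n_A*n_B*(2*n_A*n_B - n_A - n_B) / ((n_A+n_B)^2 * (n_A+n_B-1)) = 8232/2548 = 3.2308.
        SD[R] = 1.7974.
Step 4: Continuity-corrected z = (R + 0.5 - E[R]) / SD[R] = (7 + 0.5 - 8.0000) / 1.7974 = -0.2782.
Step 5: Two-sided p-value via normal approximation = 2*(1 - Phi(|z|)) = 0.780879.
Step 6: alpha = 0.05. fail to reject H0.

R = 7, z = -0.2782, p = 0.780879, fail to reject H0.


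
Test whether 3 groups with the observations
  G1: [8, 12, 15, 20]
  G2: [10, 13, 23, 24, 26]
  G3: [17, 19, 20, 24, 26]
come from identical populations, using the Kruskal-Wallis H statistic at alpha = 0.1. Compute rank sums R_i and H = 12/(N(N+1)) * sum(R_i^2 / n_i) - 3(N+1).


Step 1: Combine all N = 14 observations and assign midranks.
sorted (value, group, rank): (8,G1,1), (10,G2,2), (12,G1,3), (13,G2,4), (15,G1,5), (17,G3,6), (19,G3,7), (20,G1,8.5), (20,G3,8.5), (23,G2,10), (24,G2,11.5), (24,G3,11.5), (26,G2,13.5), (26,G3,13.5)
Step 2: Sum ranks within each group.
R_1 = 17.5 (n_1 = 4)
R_2 = 41 (n_2 = 5)
R_3 = 46.5 (n_3 = 5)
Step 3: H = 12/(N(N+1)) * sum(R_i^2/n_i) - 3(N+1)
     = 12/(14*15) * (17.5^2/4 + 41^2/5 + 46.5^2/5) - 3*15
     = 0.057143 * 845.212 - 45
     = 3.297857.
Step 4: Ties present; correction factor C = 1 - 18/(14^3 - 14) = 0.993407. Corrected H = 3.297857 / 0.993407 = 3.319746.
Step 5: Under H0, H ~ chi^2(2); p-value = 0.190163.
Step 6: alpha = 0.1. fail to reject H0.

H = 3.3197, df = 2, p = 0.190163, fail to reject H0.


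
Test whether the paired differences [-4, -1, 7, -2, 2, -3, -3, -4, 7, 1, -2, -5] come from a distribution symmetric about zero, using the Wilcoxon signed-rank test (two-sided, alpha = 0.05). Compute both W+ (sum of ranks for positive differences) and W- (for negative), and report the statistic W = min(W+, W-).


Step 1: Drop any zero differences (none here) and take |d_i|.
|d| = [4, 1, 7, 2, 2, 3, 3, 4, 7, 1, 2, 5]
Step 2: Midrank |d_i| (ties get averaged ranks).
ranks: |4|->8.5, |1|->1.5, |7|->11.5, |2|->4, |2|->4, |3|->6.5, |3|->6.5, |4|->8.5, |7|->11.5, |1|->1.5, |2|->4, |5|->10
Step 3: Attach original signs; sum ranks with positive sign and with negative sign.
W+ = 11.5 + 4 + 11.5 + 1.5 = 28.5
W- = 8.5 + 1.5 + 4 + 6.5 + 6.5 + 8.5 + 4 + 10 = 49.5
(Check: W+ + W- = 78 should equal n(n+1)/2 = 78.)
Step 4: Test statistic W = min(W+, W-) = 28.5.
Step 5: Ties in |d|, so use the tie-corrected normal approximation.
        E[W] = n(n+1)/4 = 12*13/4 = 39.
        Tie groups: |d|=1 (t=2), |d|=2 (t=3), |d|=3 (t=2), |d|=4 (t=2), |d|=7 (t=2); sum(t^3 - t) = 48.
        Var[W] = n(n+1)(2n+1)/24 - sum(t^3-t)/48 = 3900/24 - 48/48 = 161.5.
        z = (W - E[W]) / sqrt(Var[W]) = (28.5 - 39) / 12.7083 = -0.8262.
        Two-sided p = 2*Phi(z) = 0.408671.
Step 6: alpha = 0.05. fail to reject H0.

W+ = 28.5, W- = 49.5, W = min = 28.5, p = 0.408671, fail to reject H0.


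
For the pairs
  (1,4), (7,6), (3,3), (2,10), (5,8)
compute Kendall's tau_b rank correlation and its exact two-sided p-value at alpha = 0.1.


Step 1: Enumerate the 10 unordered pairs (i,j) with i<j and classify each by sign(x_j-x_i) * sign(y_j-y_i).
  (1,2):dx=+6,dy=+2->C; (1,3):dx=+2,dy=-1->D; (1,4):dx=+1,dy=+6->C; (1,5):dx=+4,dy=+4->C
  (2,3):dx=-4,dy=-3->C; (2,4):dx=-5,dy=+4->D; (2,5):dx=-2,dy=+2->D; (3,4):dx=-1,dy=+7->D
  (3,5):dx=+2,dy=+5->C; (4,5):dx=+3,dy=-2->D
Step 2: C = 5, D = 5, total pairs = 10.
Step 3: tau = (C - D)/(n(n-1)/2) = (5 - 5)/10 = 0.000000.
Step 4: Exact two-sided p-value (enumerate n! = 120 permutations of y under H0): p = 1.000000.
Step 5: alpha = 0.1. fail to reject H0.

tau_b = 0.0000 (C=5, D=5), p = 1.000000, fail to reject H0.


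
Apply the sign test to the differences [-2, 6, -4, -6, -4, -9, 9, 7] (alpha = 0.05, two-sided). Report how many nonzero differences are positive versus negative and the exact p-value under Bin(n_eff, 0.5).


Step 1: Discard zero differences. Original n = 8; n_eff = number of nonzero differences = 8.
Nonzero differences (with sign): -2, +6, -4, -6, -4, -9, +9, +7
Step 2: Count signs: positive = 3, negative = 5.
Step 3: Under H0: P(positive) = 0.5, so the number of positives S ~ Bin(8, 0.5).
Step 4: Two-sided exact p-value = sum of Bin(8,0.5) probabilities at or below the observed probability = 0.726562.
Step 5: alpha = 0.05. fail to reject H0.

n_eff = 8, pos = 3, neg = 5, p = 0.726562, fail to reject H0.


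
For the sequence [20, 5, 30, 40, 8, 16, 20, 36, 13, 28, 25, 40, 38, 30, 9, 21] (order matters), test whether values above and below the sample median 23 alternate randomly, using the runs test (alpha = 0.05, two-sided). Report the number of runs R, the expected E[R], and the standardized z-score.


Step 1: Compute median = 23; label A = above, B = below.
Labels in order: BBAABBBABAAAAABB  (n_A = 8, n_B = 8)
Step 2: Count runs R = 7.
Step 3: Under H0 (random ordering), E[R] = 2*n_A*n_B/(n_A+n_B) + 1 = 2*8*8/16 + 1 = 9.0000.
        Var[R] = 2*n_A*n_B*(2*n_A*n_B - n_A - n_B) / ((n_A+n_B)^2 * (n_A+n_B-1)) = 14336/3840 = 3.7333.
        SD[R] = 1.9322.
Step 4: Continuity-corrected z = (R + 0.5 - E[R]) / SD[R] = (7 + 0.5 - 9.0000) / 1.9322 = -0.7763.
Step 5: Two-sided p-value via normal approximation = 2*(1 - Phi(|z|)) = 0.437558.
Step 6: alpha = 0.05. fail to reject H0.

R = 7, z = -0.7763, p = 0.437558, fail to reject H0.


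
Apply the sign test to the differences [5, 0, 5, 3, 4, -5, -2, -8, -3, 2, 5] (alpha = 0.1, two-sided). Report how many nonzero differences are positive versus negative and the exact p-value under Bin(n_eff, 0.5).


Step 1: Discard zero differences. Original n = 11; n_eff = number of nonzero differences = 10.
Nonzero differences (with sign): +5, +5, +3, +4, -5, -2, -8, -3, +2, +5
Step 2: Count signs: positive = 6, negative = 4.
Step 3: Under H0: P(positive) = 0.5, so the number of positives S ~ Bin(10, 0.5).
Step 4: Two-sided exact p-value = sum of Bin(10,0.5) probabilities at or below the observed probability = 0.753906.
Step 5: alpha = 0.1. fail to reject H0.

n_eff = 10, pos = 6, neg = 4, p = 0.753906, fail to reject H0.


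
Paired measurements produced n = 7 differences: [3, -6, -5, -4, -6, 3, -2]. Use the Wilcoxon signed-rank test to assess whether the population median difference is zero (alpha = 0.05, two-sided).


Step 1: Drop any zero differences (none here) and take |d_i|.
|d| = [3, 6, 5, 4, 6, 3, 2]
Step 2: Midrank |d_i| (ties get averaged ranks).
ranks: |3|->2.5, |6|->6.5, |5|->5, |4|->4, |6|->6.5, |3|->2.5, |2|->1
Step 3: Attach original signs; sum ranks with positive sign and with negative sign.
W+ = 2.5 + 2.5 = 5
W- = 6.5 + 5 + 4 + 6.5 + 1 = 23
(Check: W+ + W- = 28 should equal n(n+1)/2 = 28.)
Step 4: Test statistic W = min(W+, W-) = 5.
Step 5: Ties in |d|, so use the tie-corrected normal approximation.
        E[W] = n(n+1)/4 = 7*8/4 = 14.
        Tie groups: |d|=3 (t=2), |d|=6 (t=2); sum(t^3 - t) = 12.
        Var[W] = n(n+1)(2n+1)/24 - sum(t^3-t)/48 = 840/24 - 12/48 = 34.75.
        z = (W - E[W]) / sqrt(Var[W]) = (5 - 14) / 5.8949 = -1.5267.
        Two-sided p = 2*Phi(z) = 0.126826.
Step 6: alpha = 0.05. fail to reject H0.

W+ = 5, W- = 23, W = min = 5, p = 0.126826, fail to reject H0.


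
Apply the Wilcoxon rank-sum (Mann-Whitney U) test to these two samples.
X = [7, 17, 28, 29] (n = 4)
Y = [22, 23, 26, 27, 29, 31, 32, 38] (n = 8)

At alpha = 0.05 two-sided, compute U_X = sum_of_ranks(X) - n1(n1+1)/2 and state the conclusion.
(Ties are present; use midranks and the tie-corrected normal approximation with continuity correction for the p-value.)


Step 1: Combine and sort all 12 observations; assign midranks.
sorted (value, group): (7,X), (17,X), (22,Y), (23,Y), (26,Y), (27,Y), (28,X), (29,X), (29,Y), (31,Y), (32,Y), (38,Y)
ranks: 7->1, 17->2, 22->3, 23->4, 26->5, 27->6, 28->7, 29->8.5, 29->8.5, 31->10, 32->11, 38->12
Step 2: Rank sum for X: R1 = 1 + 2 + 7 + 8.5 = 18.5.
Step 3: U_X = R1 - n1(n1+1)/2 = 18.5 - 4*5/2 = 18.5 - 10 = 8.5.
       U_Y = n1*n2 - U_X = 32 - 8.5 = 23.5.
Step 4: Ties are present, so use the tie-corrected normal approximation (with continuity correction) for the p-value.
Step 5: p-value = 0.233663; compare to alpha = 0.05. fail to reject H0.

U_X = 8.5, p = 0.233663, fail to reject H0 at alpha = 0.05.


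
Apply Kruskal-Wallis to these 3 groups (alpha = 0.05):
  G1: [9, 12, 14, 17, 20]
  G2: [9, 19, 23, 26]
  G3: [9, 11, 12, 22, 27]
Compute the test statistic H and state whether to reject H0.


Step 1: Combine all N = 14 observations and assign midranks.
sorted (value, group, rank): (9,G1,2), (9,G2,2), (9,G3,2), (11,G3,4), (12,G1,5.5), (12,G3,5.5), (14,G1,7), (17,G1,8), (19,G2,9), (20,G1,10), (22,G3,11), (23,G2,12), (26,G2,13), (27,G3,14)
Step 2: Sum ranks within each group.
R_1 = 32.5 (n_1 = 5)
R_2 = 36 (n_2 = 4)
R_3 = 36.5 (n_3 = 5)
Step 3: H = 12/(N(N+1)) * sum(R_i^2/n_i) - 3(N+1)
     = 12/(14*15) * (32.5^2/5 + 36^2/4 + 36.5^2/5) - 3*15
     = 0.057143 * 801.7 - 45
     = 0.811429.
Step 4: Ties present; correction factor C = 1 - 30/(14^3 - 14) = 0.989011. Corrected H = 0.811429 / 0.989011 = 0.820444.
Step 5: Under H0, H ~ chi^2(2); p-value = 0.663503.
Step 6: alpha = 0.05. fail to reject H0.

H = 0.8204, df = 2, p = 0.663503, fail to reject H0.


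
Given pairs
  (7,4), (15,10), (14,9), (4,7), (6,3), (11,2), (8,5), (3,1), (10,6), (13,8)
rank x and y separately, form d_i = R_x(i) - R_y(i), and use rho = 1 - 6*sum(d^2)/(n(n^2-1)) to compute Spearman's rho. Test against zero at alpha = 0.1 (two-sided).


Step 1: Rank x and y separately (midranks; no ties here).
rank(x): 7->4, 15->10, 14->9, 4->2, 6->3, 11->7, 8->5, 3->1, 10->6, 13->8
rank(y): 4->4, 10->10, 9->9, 7->7, 3->3, 2->2, 5->5, 1->1, 6->6, 8->8
Step 2: d_i = R_x(i) - R_y(i); compute d_i^2.
  (4-4)^2=0, (10-10)^2=0, (9-9)^2=0, (2-7)^2=25, (3-3)^2=0, (7-2)^2=25, (5-5)^2=0, (1-1)^2=0, (6-6)^2=0, (8-8)^2=0
sum(d^2) = 50.
Step 3: rho = 1 - 6*50 / (10*(10^2 - 1)) = 1 - 300/990 = 0.696970.
Step 4: Under H0, t = rho * sqrt((n-2)/(1-rho^2)) = 2.7490 ~ t(8).
Step 5: Two-sided p-value from the t-distribution with 8 df = 0.025097.
Step 6: alpha = 0.1. reject H0.

rho = 0.6970, p = 0.025097, reject H0 at alpha = 0.1.


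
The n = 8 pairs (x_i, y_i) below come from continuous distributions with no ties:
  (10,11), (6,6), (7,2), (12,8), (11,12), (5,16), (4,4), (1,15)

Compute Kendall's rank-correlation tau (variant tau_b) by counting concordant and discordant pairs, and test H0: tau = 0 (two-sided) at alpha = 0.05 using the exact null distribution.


Step 1: Enumerate the 28 unordered pairs (i,j) with i<j and classify each by sign(x_j-x_i) * sign(y_j-y_i).
  (1,2):dx=-4,dy=-5->C; (1,3):dx=-3,dy=-9->C; (1,4):dx=+2,dy=-3->D; (1,5):dx=+1,dy=+1->C
  (1,6):dx=-5,dy=+5->D; (1,7):dx=-6,dy=-7->C; (1,8):dx=-9,dy=+4->D; (2,3):dx=+1,dy=-4->D
  (2,4):dx=+6,dy=+2->C; (2,5):dx=+5,dy=+6->C; (2,6):dx=-1,dy=+10->D; (2,7):dx=-2,dy=-2->C
  (2,8):dx=-5,dy=+9->D; (3,4):dx=+5,dy=+6->C; (3,5):dx=+4,dy=+10->C; (3,6):dx=-2,dy=+14->D
  (3,7):dx=-3,dy=+2->D; (3,8):dx=-6,dy=+13->D; (4,5):dx=-1,dy=+4->D; (4,6):dx=-7,dy=+8->D
  (4,7):dx=-8,dy=-4->C; (4,8):dx=-11,dy=+7->D; (5,6):dx=-6,dy=+4->D; (5,7):dx=-7,dy=-8->C
  (5,8):dx=-10,dy=+3->D; (6,7):dx=-1,dy=-12->C; (6,8):dx=-4,dy=-1->C; (7,8):dx=-3,dy=+11->D
Step 2: C = 13, D = 15, total pairs = 28.
Step 3: tau = (C - D)/(n(n-1)/2) = (13 - 15)/28 = -0.071429.
Step 4: Exact two-sided p-value (enumerate n! = 40320 permutations of y under H0): p = 0.904861.
Step 5: alpha = 0.05. fail to reject H0.

tau_b = -0.0714 (C=13, D=15), p = 0.904861, fail to reject H0.


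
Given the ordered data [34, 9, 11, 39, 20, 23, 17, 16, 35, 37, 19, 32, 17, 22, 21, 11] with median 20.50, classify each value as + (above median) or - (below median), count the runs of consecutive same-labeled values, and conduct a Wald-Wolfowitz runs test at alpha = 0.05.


Step 1: Compute median = 20.50; label A = above, B = below.
Labels in order: ABBABABBAABABAAB  (n_A = 8, n_B = 8)
Step 2: Count runs R = 12.
Step 3: Under H0 (random ordering), E[R] = 2*n_A*n_B/(n_A+n_B) + 1 = 2*8*8/16 + 1 = 9.0000.
        Var[R] = 2*n_A*n_B*(2*n_A*n_B - n_A - n_B) / ((n_A+n_B)^2 * (n_A+n_B-1)) = 14336/3840 = 3.7333.
        SD[R] = 1.9322.
Step 4: Continuity-corrected z = (R - 0.5 - E[R]) / SD[R] = (12 - 0.5 - 9.0000) / 1.9322 = 1.2939.
Step 5: Two-sided p-value via normal approximation = 2*(1 - Phi(|z|)) = 0.195709.
Step 6: alpha = 0.05. fail to reject H0.

R = 12, z = 1.2939, p = 0.195709, fail to reject H0.
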